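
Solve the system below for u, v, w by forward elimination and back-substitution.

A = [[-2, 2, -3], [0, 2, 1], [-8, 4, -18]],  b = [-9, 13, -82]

Forward elimination on [A|b]:
R3 <- R3 - (4)*R1:  [   0   -4   -6  -46 ]
R3 <- R3 - (-2)*R2:  [   0    0   -4  -20 ]
Row echelon form:
[ -2  2  -3  |   -9 ]
[  0  2   1  |   13 ]
[  0  0  -4  |  -20 ]
Back-substitution:
w = (-20) / -4 = 5
v = (13 - (1)*(5)) / 2 = 4
u = (-9 - (2)*(4) - (-3)*(5)) / -2 = 1

(1, 4, 5)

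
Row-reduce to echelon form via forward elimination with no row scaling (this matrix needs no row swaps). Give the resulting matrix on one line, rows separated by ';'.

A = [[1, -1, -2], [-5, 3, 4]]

REF = [1 -1 -2; 0 -2 -6]

Forward elimination:
R2 <- R2 - (-5)*R1:  [  0  -2  -6 ]
Row echelon form:
[ 1  -1  -2 ]
[ 0  -2  -6 ]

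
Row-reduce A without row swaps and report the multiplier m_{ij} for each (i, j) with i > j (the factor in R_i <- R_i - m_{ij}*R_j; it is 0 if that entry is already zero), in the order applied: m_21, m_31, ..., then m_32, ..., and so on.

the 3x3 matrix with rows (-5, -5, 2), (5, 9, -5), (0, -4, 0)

multipliers: -1, 0, -1

Forward elimination:
R2 <- R2 - (-1)*R1:  [  0   4  -3 ]
R3: entry in column 1 is already 0 -> m_{31} = 0 (no row operation needed)
R3 <- R3 - (-1)*R2:  [  0   0  -3 ]
Multipliers (in order of application): m_{21} = -1, m_{31} = 0, m_{32} = -1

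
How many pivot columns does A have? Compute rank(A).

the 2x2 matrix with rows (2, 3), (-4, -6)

rank(A) = 1

Row reduction:
R2 <- R2 - (-2)*R1:  [ 0  0 ]
Row echelon form:
[ 2  3 ]
[ 0  0 ]
Nonzero rows / pivot columns: 1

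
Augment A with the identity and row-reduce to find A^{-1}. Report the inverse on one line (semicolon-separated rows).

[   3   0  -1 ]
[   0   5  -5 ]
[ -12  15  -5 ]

inverse = [5/9 -1/6 1/18; 2/3 -3/10 1/6; 2/3 -1/2 1/6]

Gauss-Jordan on [A | I]:
R1 <- (1/3)*R1:  [    1     0  -1/3  |   1/3     0     0 ]
R3 <- R3 - (-12)*R1:  [  0  15  -9  |   4   0   1 ]
R2 <- (1/5)*R2:  [   0    1   -1  |    0  1/5    0 ]
R3 <- R3 - (15)*R2:  [  0   0   6  |   4  -3   1 ]
R3 <- (1/6)*R3:  [    0     0     1  |   2/3  -1/2   1/6 ]
R1 <- R1 - (-1/3)*R3:  [    1     0     0  |   5/9  -1/6  1/18 ]
R2 <- R2 - (-1)*R3:  [     0      1      0  |    2/3  -3/10    1/6 ]
Right block of [I | A^{-1}] is the inverse:
[ 5/9   -1/6  1/18 ]
[ 2/3  -3/10   1/6 ]
[ 2/3   -1/2   1/6 ]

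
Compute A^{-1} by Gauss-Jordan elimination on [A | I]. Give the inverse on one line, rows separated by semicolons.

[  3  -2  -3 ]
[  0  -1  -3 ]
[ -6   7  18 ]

inverse = [-1/3 -5/3 -1/3; -2 -4 -1; 2/3 1 1/3]

Gauss-Jordan on [A | I]:
R1 <- (1/3)*R1:  [    1  -2/3    -1  |   1/3     0     0 ]
R3 <- R3 - (-6)*R1:  [  0   3  12  |   2   0   1 ]
R2 <- (1/-1)*R2:  [  0   1   3  |   0  -1   0 ]
R1 <- R1 - (-2/3)*R2:  [    1     0     1  |   1/3  -2/3     0 ]
R3 <- R3 - (3)*R2:  [ 0  0  3  |  2  3  1 ]
R3 <- (1/3)*R3:  [   0    0    1  |  2/3    1  1/3 ]
R1 <- R1 - (1)*R3:  [    1     0     0  |  -1/3  -5/3  -1/3 ]
R2 <- R2 - (3)*R3:  [  0   1   0  |  -2  -4  -1 ]
Right block of [I | A^{-1}] is the inverse:
[ -1/3  -5/3  -1/3 ]
[   -2    -4    -1 ]
[  2/3     1   1/3 ]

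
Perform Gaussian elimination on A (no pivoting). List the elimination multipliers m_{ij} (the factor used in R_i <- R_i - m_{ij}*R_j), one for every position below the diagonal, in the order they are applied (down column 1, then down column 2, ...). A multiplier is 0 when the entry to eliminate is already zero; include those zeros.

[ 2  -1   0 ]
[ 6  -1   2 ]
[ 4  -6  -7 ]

multipliers: 3, 2, -2

Forward elimination:
R2 <- R2 - (3)*R1:  [ 0  2  2 ]
R3 <- R3 - (2)*R1:  [  0  -4  -7 ]
R3 <- R3 - (-2)*R2:  [  0   0  -3 ]
Multipliers (in order of application): m_{21} = 3, m_{31} = 2, m_{32} = -2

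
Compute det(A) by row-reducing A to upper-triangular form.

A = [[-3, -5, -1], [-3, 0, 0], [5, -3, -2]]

det(A) = 21

Forward elimination:
R2 <- R2 - (1)*R1:  [ 0  5  1 ]
R3 <- R3 - (-5/3)*R1:  [     0  -34/3  -11/3 ]
R3 <- R3 - (-34/15)*R2:  [    0     0  -7/5 ]
Upper-triangular form:
[ -3  -5    -1 ]
[  0   5     1 ]
[  0   0  -7/5 ]
det(A) = (-1)^0 * (-3) * (5) * (-7/5) = 21  (0 row swaps -> sign +1)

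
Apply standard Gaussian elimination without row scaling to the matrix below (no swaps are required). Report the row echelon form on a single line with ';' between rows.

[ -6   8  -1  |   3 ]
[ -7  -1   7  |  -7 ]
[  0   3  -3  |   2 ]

Forward elimination:
R2 <- R2 - (7/6)*R1:  [     0  -31/3   49/6  -21/2 ]
R3 <- R3 - (-9/31)*R2:  [      0       0  -39/62  -65/62 ]
Row echelon form:
[ -6      8      -1  |       3 ]
[  0  -31/3    49/6  |   -21/2 ]
[  0      0  -39/62  |  -65/62 ]

REF = [-6 8 -1 3; 0 -31/3 49/6 -21/2; 0 0 -39/62 -65/62]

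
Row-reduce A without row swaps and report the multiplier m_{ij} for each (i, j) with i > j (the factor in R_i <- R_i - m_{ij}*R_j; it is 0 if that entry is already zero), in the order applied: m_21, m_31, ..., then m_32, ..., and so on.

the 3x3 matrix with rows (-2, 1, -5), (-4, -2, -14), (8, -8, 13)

multipliers: 2, -4, 1

Forward elimination:
R2 <- R2 - (2)*R1:  [  0  -4  -4 ]
R3 <- R3 - (-4)*R1:  [  0  -4  -7 ]
R3 <- R3 - (1)*R2:  [  0   0  -3 ]
Multipliers (in order of application): m_{21} = 2, m_{31} = -4, m_{32} = 1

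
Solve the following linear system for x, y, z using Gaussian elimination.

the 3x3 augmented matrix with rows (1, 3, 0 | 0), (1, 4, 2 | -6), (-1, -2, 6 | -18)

Forward elimination on [A|b]:
R2 <- R2 - (1)*R1:  [  0   1   2  -6 ]
R3 <- R3 - (-1)*R1:  [   0    1    6  -18 ]
R3 <- R3 - (1)*R2:  [   0    0    4  -12 ]
Row echelon form:
[ 1  3  0  |    0 ]
[ 0  1  2  |   -6 ]
[ 0  0  4  |  -12 ]
Back-substitution:
z = (-12) / 4 = -3
y = (-6 - (2)*(-3)) / 1 = 0
x = (0 - (3)*(0)) / 1 = 0

(0, 0, -3)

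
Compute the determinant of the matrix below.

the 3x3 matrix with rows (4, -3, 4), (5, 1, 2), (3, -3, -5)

det(A) = -161

Forward elimination:
R2 <- R2 - (5/4)*R1:  [    0  19/4    -3 ]
R3 <- R3 - (3/4)*R1:  [    0  -3/4    -8 ]
R3 <- R3 - (-3/19)*R2:  [       0        0  -161/19 ]
Upper-triangular form:
[ 4    -3        4 ]
[ 0  19/4       -3 ]
[ 0     0  -161/19 ]
det(A) = (-1)^0 * (4) * (19/4) * (-161/19) = -161  (0 row swaps -> sign +1)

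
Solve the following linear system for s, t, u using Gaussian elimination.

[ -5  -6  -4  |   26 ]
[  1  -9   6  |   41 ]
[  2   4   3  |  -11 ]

Forward elimination on [A|b]:
R2 <- R2 - (-1/5)*R1:  [     0  -51/5   26/5  231/5 ]
R3 <- R3 - (-2/5)*R1:  [    0   8/5   7/5  -3/5 ]
R3 <- R3 - (-8/51)*R2:  [      0       0  113/51  113/17 ]
Row echelon form:
[ -5     -6      -4  |      26 ]
[  0  -51/5    26/5  |   231/5 ]
[  0      0  113/51  |  113/17 ]
Back-substitution:
u = (113/17) / (113/51) = 3
t = (231/5 - (26/5)*(3)) / (-51/5) = -3
s = (26 - (-6)*(-3) - (-4)*(3)) / -5 = -4

(-4, -3, 3)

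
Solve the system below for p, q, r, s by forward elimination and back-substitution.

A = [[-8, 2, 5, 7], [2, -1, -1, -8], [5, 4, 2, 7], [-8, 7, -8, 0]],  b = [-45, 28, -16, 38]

Forward elimination on [A|b]:
R2 <- R2 - (-1/4)*R1:  [     0   -1/2    1/4  -25/4   67/4 ]
R3 <- R3 - (-5/8)*R1:  [      0    21/4    41/8    91/8  -353/8 ]
R4 <- R4 - (1)*R1:  [   0    5  -13   -7   83 ]
R3 <- R3 - (-21/2)*R2:  [      0       0    31/4  -217/4   527/4 ]
R4 <- R4 - (-10)*R2:  [      0       0   -21/2  -139/2   501/2 ]
R4 <- R4 - (-42/31)*R3:  [    0     0     0  -143   429 ]
Row echelon form:
[ -8     2     5       7  |    -45 ]
[  0  -1/2   1/4   -25/4  |   67/4 ]
[  0     0  31/4  -217/4  |  527/4 ]
[  0     0     0    -143  |    429 ]
Back-substitution:
s = (429) / -143 = -3
r = (527/4 - (-217/4)*(-3)) / (31/4) = -4
q = (67/4 - (1/4)*(-4) - (-25/4)*(-3)) / (-1/2) = 2
p = (-45 - (2)*(2) - (5)*(-4) - (7)*(-3)) / -8 = 1

(1, 2, -4, -3)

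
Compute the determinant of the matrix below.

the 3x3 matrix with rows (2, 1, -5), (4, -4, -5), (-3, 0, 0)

det(A) = 75

Forward elimination:
R2 <- R2 - (2)*R1:  [  0  -6   5 ]
R3 <- R3 - (-3/2)*R1:  [     0    3/2  -15/2 ]
R3 <- R3 - (-1/4)*R2:  [     0      0  -25/4 ]
Upper-triangular form:
[ 2   1     -5 ]
[ 0  -6      5 ]
[ 0   0  -25/4 ]
det(A) = (-1)^0 * (2) * (-6) * (-25/4) = 75  (0 row swaps -> sign +1)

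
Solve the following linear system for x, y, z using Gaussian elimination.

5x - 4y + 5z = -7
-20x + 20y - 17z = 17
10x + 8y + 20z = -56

Forward elimination on [A|b]:
R2 <- R2 - (-4)*R1:  [   0    4    3  -11 ]
R3 <- R3 - (2)*R1:  [   0   16   10  -42 ]
R3 <- R3 - (4)*R2:  [  0   0  -2   2 ]
Row echelon form:
[ 5  -4   5  |   -7 ]
[ 0   4   3  |  -11 ]
[ 0   0  -2  |    2 ]
Back-substitution:
z = (2) / -2 = -1
y = (-11 - (3)*(-1)) / 4 = -2
x = (-7 - (-4)*(-2) - (5)*(-1)) / 5 = -2

(-2, -2, -1)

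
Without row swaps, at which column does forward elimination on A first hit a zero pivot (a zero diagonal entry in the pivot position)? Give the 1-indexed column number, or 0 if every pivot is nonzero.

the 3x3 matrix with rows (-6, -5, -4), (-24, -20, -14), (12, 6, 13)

first zero-pivot column = 2

Naive forward elimination:
R2 <- R2 - (4)*R1:  [ 0  0  2 ]
R3 <- R3 - (-2)*R1:  [  0  -4   5 ]
Matrix at this point:
[ -6  -5  -4 ]
[  0   0   2 ]
[  0  -4   5 ]
Pivot entry (2,2) is zero but row 3 has -4 in column 2 -> naive elimination stops; a row interchange (e.g. R2 <-> R3) would be required here.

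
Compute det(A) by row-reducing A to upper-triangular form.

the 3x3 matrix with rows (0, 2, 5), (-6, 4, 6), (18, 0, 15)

Forward elimination:
R1 <-> R2   (pivot in column 1 was zero)
[ -6  4   6 ]
[  0  2   5 ]
[ 18  0  15 ]
R3 <- R3 - (-3)*R1:  [  0  12  33 ]
R3 <- R3 - (6)*R2:  [ 0  0  3 ]
Upper-triangular form:
[ -6  4  6 ]
[  0  2  5 ]
[  0  0  3 ]
det(A) = (-1)^1 * (-6) * (2) * (3) = 36  (1 row swap -> sign -1)

det(A) = 36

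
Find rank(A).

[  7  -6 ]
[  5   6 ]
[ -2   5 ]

Row reduction:
R2 <- R2 - (5/7)*R1:  [    0  72/7 ]
R3 <- R3 - (-2/7)*R1:  [    0  23/7 ]
R3 <- R3 - (23/72)*R2:  [ 0  0 ]
Row echelon form:
[ 7    -6 ]
[ 0  72/7 ]
[ 0     0 ]
Nonzero rows / pivot columns: 2

rank(A) = 2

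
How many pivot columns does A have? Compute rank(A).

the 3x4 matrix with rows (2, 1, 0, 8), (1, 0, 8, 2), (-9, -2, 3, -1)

Row reduction:
R2 <- R2 - (1/2)*R1:  [    0  -1/2     8    -2 ]
R3 <- R3 - (-9/2)*R1:  [   0  5/2    3   35 ]
R3 <- R3 - (-5)*R2:  [  0   0  43  25 ]
Row echelon form:
[ 2     1   0   8 ]
[ 0  -1/2   8  -2 ]
[ 0     0  43  25 ]
Nonzero rows / pivot columns: 3

rank(A) = 3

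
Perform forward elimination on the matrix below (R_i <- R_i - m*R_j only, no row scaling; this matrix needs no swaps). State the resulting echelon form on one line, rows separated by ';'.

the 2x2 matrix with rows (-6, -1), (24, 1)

Forward elimination:
R2 <- R2 - (-4)*R1:  [  0  -3 ]
Row echelon form:
[ -6  -1 ]
[  0  -3 ]

REF = [-6 -1; 0 -3]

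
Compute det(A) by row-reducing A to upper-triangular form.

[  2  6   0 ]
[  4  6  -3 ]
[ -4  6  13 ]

Forward elimination:
R2 <- R2 - (2)*R1:  [  0  -6  -3 ]
R3 <- R3 - (-2)*R1:  [  0  18  13 ]
R3 <- R3 - (-3)*R2:  [ 0  0  4 ]
Upper-triangular form:
[ 2   6   0 ]
[ 0  -6  -3 ]
[ 0   0   4 ]
det(A) = (-1)^0 * (2) * (-6) * (4) = -48  (0 row swaps -> sign +1)

det(A) = -48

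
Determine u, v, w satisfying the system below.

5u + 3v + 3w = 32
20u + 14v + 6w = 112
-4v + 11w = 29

(4, 1, 3)

Forward elimination on [A|b]:
R2 <- R2 - (4)*R1:  [   0    2   -6  -16 ]
R3 <- R3 - (-2)*R2:  [  0   0  -1  -3 ]
Row echelon form:
[ 5  3   3  |   32 ]
[ 0  2  -6  |  -16 ]
[ 0  0  -1  |   -3 ]
Back-substitution:
w = (-3) / -1 = 3
v = (-16 - (-6)*(3)) / 2 = 1
u = (32 - (3)*(1) - (3)*(3)) / 5 = 4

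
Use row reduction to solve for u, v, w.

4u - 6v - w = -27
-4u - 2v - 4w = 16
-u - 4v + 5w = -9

(-4, 2, -1)

Forward elimination on [A|b]:
R2 <- R2 - (-1)*R1:  [   0   -8   -5  -11 ]
R3 <- R3 - (-1/4)*R1:  [     0  -11/2   19/4  -63/4 ]
R3 <- R3 - (11/16)*R2:  [       0        0   131/16  -131/16 ]
Row echelon form:
[ 4  -6      -1  |      -27 ]
[ 0  -8      -5  |      -11 ]
[ 0   0  131/16  |  -131/16 ]
Back-substitution:
w = (-131/16) / (131/16) = -1
v = (-11 - (-5)*(-1)) / -8 = 2
u = (-27 - (-6)*(2) - (-1)*(-1)) / 4 = -4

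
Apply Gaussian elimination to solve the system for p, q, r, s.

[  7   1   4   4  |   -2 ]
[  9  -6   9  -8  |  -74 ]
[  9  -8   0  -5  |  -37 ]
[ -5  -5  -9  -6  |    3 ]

(-1, 1, -3, 4)

Forward elimination on [A|b]:
R2 <- R2 - (9/7)*R1:  [      0   -51/7    27/7   -92/7  -500/7 ]
R3 <- R3 - (9/7)*R1:  [      0   -65/7   -36/7   -71/7  -241/7 ]
R4 <- R4 - (-5/7)*R1:  [     0  -30/7  -43/7  -22/7   11/7 ]
R3 <- R3 - (65/51)*R2:  [       0        0  -171/17   337/51  2887/51 ]
R4 <- R4 - (10/17)*R2:  [       0        0  -143/17    78/17   741/17 ]
R4 <- R4 - (143/171)*R3:  [         0          0          0   -481/513  -1924/513 ]
Row echelon form:
[ 7      1        4         4  |         -2 ]
[ 0  -51/7     27/7     -92/7  |     -500/7 ]
[ 0      0  -171/17    337/51  |    2887/51 ]
[ 0      0        0  -481/513  |  -1924/513 ]
Back-substitution:
s = (-1924/513) / (-481/513) = 4
r = (2887/51 - (337/51)*(4)) / (-171/17) = -3
q = (-500/7 - (27/7)*(-3) - (-92/7)*(4)) / (-51/7) = 1
p = (-2 - (1)*(1) - (4)*(-3) - (4)*(4)) / 7 = -1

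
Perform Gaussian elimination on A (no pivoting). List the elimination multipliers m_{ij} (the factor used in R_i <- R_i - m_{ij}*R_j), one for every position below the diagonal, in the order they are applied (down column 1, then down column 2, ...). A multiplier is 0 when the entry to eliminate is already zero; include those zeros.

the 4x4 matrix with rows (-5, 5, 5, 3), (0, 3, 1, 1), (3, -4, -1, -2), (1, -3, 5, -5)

Forward elimination:
R2: entry in column 1 is already 0 -> m_{21} = 0 (no row operation needed)
R3 <- R3 - (-3/5)*R1:  [    0    -1     2  -1/5 ]
R4 <- R4 - (-1/5)*R1:  [     0     -2      6  -22/5 ]
R3 <- R3 - (-1/3)*R2:  [    0     0   7/3  2/15 ]
R4 <- R4 - (-2/3)*R2:  [      0       0    20/3  -56/15 ]
R4 <- R4 - (20/7)*R3:  [       0        0        0  -144/35 ]
Multipliers (in order of application): m_{21} = 0, m_{31} = -3/5, m_{41} = -1/5, m_{32} = -1/3, m_{42} = -2/3, m_{43} = 20/7

multipliers: 0, -3/5, -1/5, -1/3, -2/3, 20/7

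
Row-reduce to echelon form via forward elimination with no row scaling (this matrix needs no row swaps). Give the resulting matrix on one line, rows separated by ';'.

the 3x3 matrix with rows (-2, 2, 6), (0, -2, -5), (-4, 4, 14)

Forward elimination:
R3 <- R3 - (2)*R1:  [ 0  0  2 ]
Row echelon form:
[ -2   2   6 ]
[  0  -2  -5 ]
[  0   0   2 ]

REF = [-2 2 6; 0 -2 -5; 0 0 2]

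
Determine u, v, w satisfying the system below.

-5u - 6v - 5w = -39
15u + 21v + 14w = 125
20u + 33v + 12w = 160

(-1, 4, 4)

Forward elimination on [A|b]:
R2 <- R2 - (-3)*R1:  [  0   3  -1   8 ]
R3 <- R3 - (-4)*R1:  [  0   9  -8   4 ]
R3 <- R3 - (3)*R2:  [   0    0   -5  -20 ]
Row echelon form:
[ -5  -6  -5  |  -39 ]
[  0   3  -1  |    8 ]
[  0   0  -5  |  -20 ]
Back-substitution:
w = (-20) / -5 = 4
v = (8 - (-1)*(4)) / 3 = 4
u = (-39 - (-6)*(4) - (-5)*(4)) / -5 = -1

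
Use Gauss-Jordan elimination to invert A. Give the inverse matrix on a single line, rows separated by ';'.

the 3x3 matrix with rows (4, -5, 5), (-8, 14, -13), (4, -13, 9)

Gauss-Jordan on [A | I]:
R1 <- (1/4)*R1:  [    1  -5/4   5/4  |   1/4     0     0 ]
R2 <- R2 - (-8)*R1:  [  0   4  -3  |   2   1   0 ]
R3 <- R3 - (4)*R1:  [  0  -8   4  |  -1   0   1 ]
R2 <- (1/4)*R2:  [    0     1  -3/4  |   1/2   1/4     0 ]
R1 <- R1 - (-5/4)*R2:  [    1     0  5/16  |   7/8  5/16     0 ]
R3 <- R3 - (-8)*R2:  [  0   0  -2  |   3   2   1 ]
R3 <- (1/-2)*R3:  [    0     0     1  |  -3/2    -1  -1/2 ]
R1 <- R1 - (5/16)*R3:  [     1      0      0  |  43/32    5/8   5/32 ]
R2 <- R2 - (-3/4)*R3:  [    0     1     0  |  -5/8  -1/2  -3/8 ]
Right block of [I | A^{-1}] is the inverse:
[ 43/32   5/8  5/32 ]
[  -5/8  -1/2  -3/8 ]
[  -3/2    -1  -1/2 ]

inverse = [43/32 5/8 5/32; -5/8 -1/2 -3/8; -3/2 -1 -1/2]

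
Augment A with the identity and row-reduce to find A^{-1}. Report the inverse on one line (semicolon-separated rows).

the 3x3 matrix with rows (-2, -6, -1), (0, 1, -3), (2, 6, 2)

Gauss-Jordan on [A | I]:
R1 <- (1/-2)*R1:  [    1     3   1/2  |  -1/2     0     0 ]
R3 <- R3 - (2)*R1:  [ 0  0  1  |  1  0  1 ]
R1 <- R1 - (3)*R2:  [    1     0  19/2  |  -1/2    -3     0 ]
R1 <- R1 - (19/2)*R3:  [     1      0      0  |    -10     -3  -19/2 ]
R2 <- R2 - (-3)*R3:  [ 0  1  0  |  3  1  3 ]
Right block of [I | A^{-1}] is the inverse:
[ -10  -3  -19/2 ]
[   3   1      3 ]
[   1   0      1 ]

inverse = [-10 -3 -19/2; 3 1 3; 1 0 1]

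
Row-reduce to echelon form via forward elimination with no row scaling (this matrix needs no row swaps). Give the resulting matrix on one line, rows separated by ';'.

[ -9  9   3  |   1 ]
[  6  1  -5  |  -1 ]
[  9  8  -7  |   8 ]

REF = [-9 9 3 1; 0 7 -3 -1/3; 0 0 23/7 206/21]

Forward elimination:
R2 <- R2 - (-2/3)*R1:  [    0     7    -3  -1/3 ]
R3 <- R3 - (-1)*R1:  [  0  17  -4   9 ]
R3 <- R3 - (17/7)*R2:  [      0       0    23/7  206/21 ]
Row echelon form:
[ -9  9     3  |       1 ]
[  0  7    -3  |    -1/3 ]
[  0  0  23/7  |  206/21 ]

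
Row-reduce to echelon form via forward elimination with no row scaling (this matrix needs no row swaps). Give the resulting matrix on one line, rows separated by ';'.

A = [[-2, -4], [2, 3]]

Forward elimination:
R2 <- R2 - (-1)*R1:  [  0  -1 ]
Row echelon form:
[ -2  -4 ]
[  0  -1 ]

REF = [-2 -4; 0 -1]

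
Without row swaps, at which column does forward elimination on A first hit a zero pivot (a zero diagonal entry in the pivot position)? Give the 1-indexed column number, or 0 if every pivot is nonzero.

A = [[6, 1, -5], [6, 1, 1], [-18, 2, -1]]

Naive forward elimination:
R2 <- R2 - (1)*R1:  [ 0  0  6 ]
R3 <- R3 - (-3)*R1:  [   0    5  -16 ]
Matrix at this point:
[ 6  1   -5 ]
[ 0  0    6 ]
[ 0  5  -16 ]
Pivot entry (2,2) is zero but row 3 has 5 in column 2 -> naive elimination stops; a row interchange (e.g. R2 <-> R3) would be required here.

first zero-pivot column = 2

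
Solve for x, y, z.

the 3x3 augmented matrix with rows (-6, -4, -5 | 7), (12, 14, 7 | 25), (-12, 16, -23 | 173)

(-2, 5, -3)

Forward elimination on [A|b]:
R2 <- R2 - (-2)*R1:  [  0   6  -3  39 ]
R3 <- R3 - (2)*R1:  [   0   24  -13  159 ]
R3 <- R3 - (4)*R2:  [  0   0  -1   3 ]
Row echelon form:
[ -6  -4  -5  |   7 ]
[  0   6  -3  |  39 ]
[  0   0  -1  |   3 ]
Back-substitution:
z = (3) / -1 = -3
y = (39 - (-3)*(-3)) / 6 = 5
x = (7 - (-4)*(5) - (-5)*(-3)) / -6 = -2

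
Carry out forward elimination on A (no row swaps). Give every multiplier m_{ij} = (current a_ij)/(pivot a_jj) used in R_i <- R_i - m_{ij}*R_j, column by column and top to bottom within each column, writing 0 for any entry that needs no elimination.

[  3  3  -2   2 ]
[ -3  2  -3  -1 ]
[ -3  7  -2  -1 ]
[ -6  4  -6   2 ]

multipliers: -1, -1, -2, 2, 2, 0

Forward elimination:
R2 <- R2 - (-1)*R1:  [  0   5  -5   1 ]
R3 <- R3 - (-1)*R1:  [  0  10  -4   1 ]
R4 <- R4 - (-2)*R1:  [   0   10  -10    6 ]
R3 <- R3 - (2)*R2:  [  0   0   6  -1 ]
R4 <- R4 - (2)*R2:  [ 0  0  0  4 ]
R4: entry in column 3 is already 0 -> m_{43} = 0 (no row operation needed)
Multipliers (in order of application): m_{21} = -1, m_{31} = -1, m_{41} = -2, m_{32} = 2, m_{42} = 2, m_{43} = 0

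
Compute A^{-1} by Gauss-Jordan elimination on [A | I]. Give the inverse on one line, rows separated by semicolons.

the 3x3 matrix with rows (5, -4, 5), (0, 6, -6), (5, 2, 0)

Gauss-Jordan on [A | I]:
R1 <- (1/5)*R1:  [    1  -4/5     1  |   1/5     0     0 ]
R3 <- R3 - (5)*R1:  [  0   6  -5  |  -1   0   1 ]
R2 <- (1/6)*R2:  [   0    1   -1  |    0  1/6    0 ]
R1 <- R1 - (-4/5)*R2:  [    1     0   1/5  |   1/5  2/15     0 ]
R3 <- R3 - (6)*R2:  [  0   0   1  |  -1  -1   1 ]
R1 <- R1 - (1/5)*R3:  [    1     0     0  |   2/5   1/3  -1/5 ]
R2 <- R2 - (-1)*R3:  [    0     1     0  |    -1  -5/6     1 ]
Right block of [I | A^{-1}] is the inverse:
[ 2/5   1/3  -1/5 ]
[  -1  -5/6     1 ]
[  -1    -1     1 ]

inverse = [2/5 1/3 -1/5; -1 -5/6 1; -1 -1 1]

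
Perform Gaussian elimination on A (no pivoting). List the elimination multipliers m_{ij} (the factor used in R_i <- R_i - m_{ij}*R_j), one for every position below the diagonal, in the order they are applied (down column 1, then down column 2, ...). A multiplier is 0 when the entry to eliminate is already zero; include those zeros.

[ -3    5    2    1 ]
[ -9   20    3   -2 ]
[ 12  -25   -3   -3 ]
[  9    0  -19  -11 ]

multipliers: 3, -4, -3, -1, 3, -2

Forward elimination:
R2 <- R2 - (3)*R1:  [  0   5  -3  -5 ]
R3 <- R3 - (-4)*R1:  [  0  -5   5   1 ]
R4 <- R4 - (-3)*R1:  [   0   15  -13   -8 ]
R3 <- R3 - (-1)*R2:  [  0   0   2  -4 ]
R4 <- R4 - (3)*R2:  [  0   0  -4   7 ]
R4 <- R4 - (-2)*R3:  [  0   0   0  -1 ]
Multipliers (in order of application): m_{21} = 3, m_{31} = -4, m_{41} = -3, m_{32} = -1, m_{42} = 3, m_{43} = -2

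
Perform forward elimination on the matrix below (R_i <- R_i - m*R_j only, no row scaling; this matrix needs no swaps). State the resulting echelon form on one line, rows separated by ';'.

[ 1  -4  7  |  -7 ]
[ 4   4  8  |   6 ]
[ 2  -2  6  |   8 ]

Forward elimination:
R2 <- R2 - (4)*R1:  [   0   20  -20   34 ]
R3 <- R3 - (2)*R1:  [  0   6  -8  22 ]
R3 <- R3 - (3/10)*R2:  [    0     0    -2  59/5 ]
Row echelon form:
[ 1  -4    7  |    -7 ]
[ 0  20  -20  |    34 ]
[ 0   0   -2  |  59/5 ]

REF = [1 -4 7 -7; 0 20 -20 34; 0 0 -2 59/5]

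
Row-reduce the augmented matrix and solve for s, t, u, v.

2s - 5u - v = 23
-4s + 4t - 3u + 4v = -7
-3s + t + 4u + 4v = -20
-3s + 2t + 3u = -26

Forward elimination on [A|b]:
R2 <- R2 - (-2)*R1:  [   0    4  -13    2   39 ]
R3 <- R3 - (-3/2)*R1:  [    0     1  -7/2   5/2  29/2 ]
R4 <- R4 - (-3/2)*R1:  [    0     2  -9/2  -3/2  17/2 ]
R3 <- R3 - (1/4)*R2:  [    0     0  -1/4     2  19/4 ]
R4 <- R4 - (1/2)*R2:  [    0     0     2  -5/2   -11 ]
R4 <- R4 - (-8)*R3:  [    0     0     0  27/2    27 ]
Row echelon form:
[ 2  0    -5    -1  |    23 ]
[ 0  4   -13     2  |    39 ]
[ 0  0  -1/4     2  |  19/4 ]
[ 0  0     0  27/2  |    27 ]
Back-substitution:
v = (27) / (27/2) = 2
u = (19/4 - (2)*(2)) / (-1/4) = -3
t = (39 - (-13)*(-3) - (2)*(2)) / 4 = -1
s = (23 - (-5)*(-3) - (-1)*(2)) / 2 = 5

(5, -1, -3, 2)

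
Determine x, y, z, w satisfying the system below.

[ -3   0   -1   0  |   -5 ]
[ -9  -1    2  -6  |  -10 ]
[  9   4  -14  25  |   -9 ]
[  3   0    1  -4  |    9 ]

Forward elimination on [A|b]:
R2 <- R2 - (3)*R1:  [  0  -1   5  -6   5 ]
R3 <- R3 - (-3)*R1:  [   0    4  -17   25  -24 ]
R4 <- R4 - (-1)*R1:  [  0   0   0  -4   4 ]
R3 <- R3 - (-4)*R2:  [  0   0   3   1  -4 ]
Row echelon form:
[ -3   0  -1   0  |  -5 ]
[  0  -1   5  -6  |   5 ]
[  0   0   3   1  |  -4 ]
[  0   0   0  -4  |   4 ]
Back-substitution:
w = (4) / -4 = -1
z = (-4 - (1)*(-1)) / 3 = -1
y = (5 - (5)*(-1) - (-6)*(-1)) / -1 = -4
x = (-5 - (-1)*(-1)) / -3 = 2

(2, -4, -1, -1)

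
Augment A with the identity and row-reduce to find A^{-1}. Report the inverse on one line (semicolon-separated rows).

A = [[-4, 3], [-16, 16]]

Gauss-Jordan on [A | I]:
R1 <- (1/-4)*R1:  [    1  -3/4  |  -1/4     0 ]
R2 <- R2 - (-16)*R1:  [  0   4  |  -4   1 ]
R2 <- (1/4)*R2:  [   0    1  |   -1  1/4 ]
R1 <- R1 - (-3/4)*R2:  [    1     0  |    -1  3/16 ]
Right block of [I | A^{-1}] is the inverse:
[ -1  3/16 ]
[ -1   1/4 ]

inverse = [-1 3/16; -1 1/4]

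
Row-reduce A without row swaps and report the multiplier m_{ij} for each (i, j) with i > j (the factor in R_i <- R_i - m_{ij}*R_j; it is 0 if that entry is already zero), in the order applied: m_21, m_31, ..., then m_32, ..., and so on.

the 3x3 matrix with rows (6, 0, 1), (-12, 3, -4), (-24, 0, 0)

multipliers: -2, -4, 0

Forward elimination:
R2 <- R2 - (-2)*R1:  [  0   3  -2 ]
R3 <- R3 - (-4)*R1:  [ 0  0  4 ]
R3: entry in column 2 is already 0 -> m_{32} = 0 (no row operation needed)
Multipliers (in order of application): m_{21} = -2, m_{31} = -4, m_{32} = 0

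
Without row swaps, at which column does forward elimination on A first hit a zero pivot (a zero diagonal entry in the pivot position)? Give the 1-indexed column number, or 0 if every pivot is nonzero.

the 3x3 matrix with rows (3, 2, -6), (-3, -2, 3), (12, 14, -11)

Naive forward elimination:
R2 <- R2 - (-1)*R1:  [  0   0  -3 ]
R3 <- R3 - (4)*R1:  [  0   6  13 ]
Matrix at this point:
[ 3  2  -6 ]
[ 0  0  -3 ]
[ 0  6  13 ]
Pivot entry (2,2) is zero but row 3 has 6 in column 2 -> naive elimination stops; a row interchange (e.g. R2 <-> R3) would be required here.

first zero-pivot column = 2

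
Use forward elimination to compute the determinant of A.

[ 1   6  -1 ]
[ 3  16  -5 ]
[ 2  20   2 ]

det(A) = 8

Forward elimination:
R2 <- R2 - (3)*R1:  [  0  -2  -2 ]
R3 <- R3 - (2)*R1:  [ 0  8  4 ]
R3 <- R3 - (-4)*R2:  [  0   0  -4 ]
Upper-triangular form:
[ 1   6  -1 ]
[ 0  -2  -2 ]
[ 0   0  -4 ]
det(A) = (-1)^0 * (1) * (-2) * (-4) = 8  (0 row swaps -> sign +1)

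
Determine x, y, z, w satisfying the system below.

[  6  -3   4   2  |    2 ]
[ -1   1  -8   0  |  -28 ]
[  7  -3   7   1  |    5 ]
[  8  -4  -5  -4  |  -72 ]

(-4, 0, 4, 5)

Forward elimination on [A|b]:
R2 <- R2 - (-1/6)*R1:  [     0    1/2  -22/3    1/3  -83/3 ]
R3 <- R3 - (7/6)*R1:  [    0   1/2   7/3  -4/3   8/3 ]
R4 <- R4 - (4/3)*R1:  [      0       0   -31/3   -20/3  -224/3 ]
R3 <- R3 - (1)*R2:  [    0     0  29/3  -5/3  91/3 ]
R4 <- R4 - (-31/29)*R3:  [        0         0         0   -245/29  -1225/29 ]
Row echelon form:
[ 6   -3      4        2  |         2 ]
[ 0  1/2  -22/3      1/3  |     -83/3 ]
[ 0    0   29/3     -5/3  |      91/3 ]
[ 0    0      0  -245/29  |  -1225/29 ]
Back-substitution:
w = (-1225/29) / (-245/29) = 5
z = (91/3 - (-5/3)*(5)) / (29/3) = 4
y = (-83/3 - (-22/3)*(4) - (1/3)*(5)) / (1/2) = 0
x = (2 - (-3)*(0) - (4)*(4) - (2)*(5)) / 6 = -4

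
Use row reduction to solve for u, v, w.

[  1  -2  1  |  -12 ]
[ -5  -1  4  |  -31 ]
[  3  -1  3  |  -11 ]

Forward elimination on [A|b]:
R2 <- R2 - (-5)*R1:  [   0  -11    9  -91 ]
R3 <- R3 - (3)*R1:  [  0   5   0  25 ]
R3 <- R3 - (-5/11)*R2:  [       0        0    45/11  -180/11 ]
Row echelon form:
[ 1   -2      1  |      -12 ]
[ 0  -11      9  |      -91 ]
[ 0    0  45/11  |  -180/11 ]
Back-substitution:
w = (-180/11) / (45/11) = -4
v = (-91 - (9)*(-4)) / -11 = 5
u = (-12 - (-2)*(5) - (1)*(-4)) / 1 = 2

(2, 5, -4)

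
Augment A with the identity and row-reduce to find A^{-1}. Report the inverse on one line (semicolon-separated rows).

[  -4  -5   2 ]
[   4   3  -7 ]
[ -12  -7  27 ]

Gauss-Jordan on [A | I]:
R1 <- (1/-4)*R1:  [    1   5/4  -1/2  |  -1/4     0     0 ]
R2 <- R2 - (4)*R1:  [  0  -2  -5  |   1   1   0 ]
R3 <- R3 - (-12)*R1:  [  0   8  21  |  -3   0   1 ]
R2 <- (1/-2)*R2:  [    0     1   5/2  |  -1/2  -1/2     0 ]
R1 <- R1 - (5/4)*R2:  [     1      0  -29/8  |    3/8    5/8      0 ]
R3 <- R3 - (8)*R2:  [ 0  0  1  |  1  4  1 ]
R1 <- R1 - (-29/8)*R3:  [     1      0      0  |      4  121/8   29/8 ]
R2 <- R2 - (5/2)*R3:  [     0      1      0  |     -3  -21/2   -5/2 ]
Right block of [I | A^{-1}] is the inverse:
[  4  121/8  29/8 ]
[ -3  -21/2  -5/2 ]
[  1      4     1 ]

inverse = [4 121/8 29/8; -3 -21/2 -5/2; 1 4 1]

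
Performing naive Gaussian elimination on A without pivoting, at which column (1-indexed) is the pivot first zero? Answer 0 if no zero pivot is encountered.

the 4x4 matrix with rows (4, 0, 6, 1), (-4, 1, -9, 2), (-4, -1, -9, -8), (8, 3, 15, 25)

first zero-pivot column = 0

Naive forward elimination:
R2 <- R2 - (-1)*R1:  [  0   1  -3   3 ]
R3 <- R3 - (-1)*R1:  [  0  -1  -3  -7 ]
R4 <- R4 - (2)*R1:  [  0   3   3  23 ]
R3 <- R3 - (-1)*R2:  [  0   0  -6  -4 ]
R4 <- R4 - (3)*R2:  [  0   0  12  14 ]
R4 <- R4 - (-2)*R3:  [ 0  0  0  6 ]
All pivots nonzero; naive elimination completes without hitting a zero pivot.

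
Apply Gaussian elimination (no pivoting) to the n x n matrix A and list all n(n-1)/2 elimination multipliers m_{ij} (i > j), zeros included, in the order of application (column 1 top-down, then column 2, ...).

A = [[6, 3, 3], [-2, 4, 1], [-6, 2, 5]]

Forward elimination:
R2 <- R2 - (-1/3)*R1:  [ 0  5  2 ]
R3 <- R3 - (-1)*R1:  [ 0  5  8 ]
R3 <- R3 - (1)*R2:  [ 0  0  6 ]
Multipliers (in order of application): m_{21} = -1/3, m_{31} = -1, m_{32} = 1

multipliers: -1/3, -1, 1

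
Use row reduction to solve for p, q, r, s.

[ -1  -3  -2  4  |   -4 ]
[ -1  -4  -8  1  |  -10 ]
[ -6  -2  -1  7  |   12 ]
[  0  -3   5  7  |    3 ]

Forward elimination on [A|b]:
R2 <- R2 - (1)*R1:  [  0  -1  -6  -3  -6 ]
R3 <- R3 - (6)*R1:  [   0   16   11  -17   36 ]
R3 <- R3 - (-16)*R2:  [   0    0  -85  -65  -60 ]
R4 <- R4 - (3)*R2:  [  0   0  23  16  21 ]
R4 <- R4 - (-23/85)*R3:  [      0       0       0  -27/17   81/17 ]
Row echelon form:
[ -1  -3   -2       4  |     -4 ]
[  0  -1   -6      -3  |     -6 ]
[  0   0  -85     -65  |    -60 ]
[  0   0    0  -27/17  |  81/17 ]
Back-substitution:
s = (81/17) / (-27/17) = -3
r = (-60 - (-65)*(-3)) / -85 = 3
q = (-6 - (-6)*(3) - (-3)*(-3)) / -1 = -3
p = (-4 - (-3)*(-3) - (-2)*(3) - (4)*(-3)) / -1 = -5

(-5, -3, 3, -3)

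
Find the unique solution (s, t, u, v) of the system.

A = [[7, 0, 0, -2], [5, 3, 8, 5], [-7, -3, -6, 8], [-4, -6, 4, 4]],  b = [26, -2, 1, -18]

(4, -1, -3, 1)

Forward elimination on [A|b]:
R2 <- R2 - (5/7)*R1:  [      0       3       8    45/7  -144/7 ]
R3 <- R3 - (-1)*R1:  [  0  -3  -6   6  27 ]
R4 <- R4 - (-4/7)*R1:  [     0     -6      4   20/7  -22/7 ]
R3 <- R3 - (-1)*R2:  [    0     0     2  87/7  45/7 ]
R4 <- R4 - (-2)*R2:  [      0       0      20   110/7  -310/7 ]
R4 <- R4 - (10)*R3:  [      0       0       0  -760/7  -760/7 ]
Row echelon form:
[ 7  0  0      -2  |      26 ]
[ 0  3  8    45/7  |  -144/7 ]
[ 0  0  2    87/7  |    45/7 ]
[ 0  0  0  -760/7  |  -760/7 ]
Back-substitution:
v = (-760/7) / (-760/7) = 1
u = (45/7 - (87/7)*(1)) / 2 = -3
t = (-144/7 - (8)*(-3) - (45/7)*(1)) / 3 = -1
s = (26 - (-2)*(1)) / 7 = 4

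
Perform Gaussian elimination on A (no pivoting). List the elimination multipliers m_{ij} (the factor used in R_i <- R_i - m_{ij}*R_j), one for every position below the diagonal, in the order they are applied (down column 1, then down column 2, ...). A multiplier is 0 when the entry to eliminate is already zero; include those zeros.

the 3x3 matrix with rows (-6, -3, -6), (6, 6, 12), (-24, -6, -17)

multipliers: -1, 4, 2

Forward elimination:
R2 <- R2 - (-1)*R1:  [ 0  3  6 ]
R3 <- R3 - (4)*R1:  [ 0  6  7 ]
R3 <- R3 - (2)*R2:  [  0   0  -5 ]
Multipliers (in order of application): m_{21} = -1, m_{31} = 4, m_{32} = 2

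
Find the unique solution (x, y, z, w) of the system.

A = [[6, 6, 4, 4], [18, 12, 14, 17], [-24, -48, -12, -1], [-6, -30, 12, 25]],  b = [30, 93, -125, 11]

(0, 3, -2, 5)

Forward elimination on [A|b]:
R2 <- R2 - (3)*R1:  [  0  -6   2   5   3 ]
R3 <- R3 - (-4)*R1:  [   0  -24    4   15   -5 ]
R4 <- R4 - (-1)*R1:  [   0  -24   16   29   41 ]
R3 <- R3 - (4)*R2:  [   0    0   -4   -5  -17 ]
R4 <- R4 - (4)*R2:  [  0   0   8   9  29 ]
R4 <- R4 - (-2)*R3:  [  0   0   0  -1  -5 ]
Row echelon form:
[ 6   6   4   4  |   30 ]
[ 0  -6   2   5  |    3 ]
[ 0   0  -4  -5  |  -17 ]
[ 0   0   0  -1  |   -5 ]
Back-substitution:
w = (-5) / -1 = 5
z = (-17 - (-5)*(5)) / -4 = -2
y = (3 - (2)*(-2) - (5)*(5)) / -6 = 3
x = (30 - (6)*(3) - (4)*(-2) - (4)*(5)) / 6 = 0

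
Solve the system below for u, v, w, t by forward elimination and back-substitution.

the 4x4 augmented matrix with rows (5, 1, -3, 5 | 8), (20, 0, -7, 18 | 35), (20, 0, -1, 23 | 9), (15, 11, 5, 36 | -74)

(5, 0, -1, -4)

Forward elimination on [A|b]:
R2 <- R2 - (4)*R1:  [  0  -4   5  -2   3 ]
R3 <- R3 - (4)*R1:  [   0   -4   11    3  -23 ]
R4 <- R4 - (3)*R1:  [   0    8   14   21  -98 ]
R3 <- R3 - (1)*R2:  [   0    0    6    5  -26 ]
R4 <- R4 - (-2)*R2:  [   0    0   24   17  -92 ]
R4 <- R4 - (4)*R3:  [  0   0   0  -3  12 ]
Row echelon form:
[ 5   1  -3   5  |    8 ]
[ 0  -4   5  -2  |    3 ]
[ 0   0   6   5  |  -26 ]
[ 0   0   0  -3  |   12 ]
Back-substitution:
t = (12) / -3 = -4
w = (-26 - (5)*(-4)) / 6 = -1
v = (3 - (5)*(-1) - (-2)*(-4)) / -4 = 0
u = (8 - (1)*(0) - (-3)*(-1) - (5)*(-4)) / 5 = 5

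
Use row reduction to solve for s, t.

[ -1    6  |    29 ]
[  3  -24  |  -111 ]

Forward elimination on [A|b]:
R2 <- R2 - (-3)*R1:  [   0   -6  -24 ]
Row echelon form:
[ -1   6  |   29 ]
[  0  -6  |  -24 ]
Back-substitution:
t = (-24) / -6 = 4
s = (29 - (6)*(4)) / -1 = -5

(-5, 4)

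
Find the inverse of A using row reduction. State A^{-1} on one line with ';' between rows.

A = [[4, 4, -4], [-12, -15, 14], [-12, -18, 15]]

inverse = [9/4 1 -1/3; 1 1 -2/3; 3 2 -1]

Gauss-Jordan on [A | I]:
R1 <- (1/4)*R1:  [   1    1   -1  |  1/4    0    0 ]
R2 <- R2 - (-12)*R1:  [  0  -3   2  |   3   1   0 ]
R3 <- R3 - (-12)*R1:  [  0  -6   3  |   3   0   1 ]
R2 <- (1/-3)*R2:  [    0     1  -2/3  |    -1  -1/3     0 ]
R1 <- R1 - (1)*R2:  [    1     0  -1/3  |   5/4   1/3     0 ]
R3 <- R3 - (-6)*R2:  [  0   0  -1  |  -3  -2   1 ]
R3 <- (1/-1)*R3:  [  0   0   1  |   3   2  -1 ]
R1 <- R1 - (-1/3)*R3:  [    1     0     0  |   9/4     1  -1/3 ]
R2 <- R2 - (-2/3)*R3:  [    0     1     0  |     1     1  -2/3 ]
Right block of [I | A^{-1}] is the inverse:
[ 9/4  1  -1/3 ]
[   1  1  -2/3 ]
[   3  2    -1 ]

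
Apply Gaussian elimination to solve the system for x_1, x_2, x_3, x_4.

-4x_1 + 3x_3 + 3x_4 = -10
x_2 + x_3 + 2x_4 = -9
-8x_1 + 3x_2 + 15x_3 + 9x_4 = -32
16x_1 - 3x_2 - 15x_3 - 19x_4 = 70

(1, -4, 1, -3)

Forward elimination on [A|b]:
R3 <- R3 - (2)*R1:  [   0    3    9    3  -12 ]
R4 <- R4 - (-4)*R1:  [  0  -3  -3  -7  30 ]
R3 <- R3 - (3)*R2:  [  0   0   6  -3  15 ]
R4 <- R4 - (-3)*R2:  [  0   0   0  -1   3 ]
Row echelon form:
[ -4  0  3   3  |  -10 ]
[  0  1  1   2  |   -9 ]
[  0  0  6  -3  |   15 ]
[  0  0  0  -1  |    3 ]
Back-substitution:
x_4 = (3) / -1 = -3
x_3 = (15 - (-3)*(-3)) / 6 = 1
x_2 = (-9 - (1)*(1) - (2)*(-3)) / 1 = -4
x_1 = (-10 - (3)*(1) - (3)*(-3)) / -4 = 1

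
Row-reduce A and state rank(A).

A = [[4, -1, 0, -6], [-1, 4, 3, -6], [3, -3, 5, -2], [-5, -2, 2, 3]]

rank(A) = 4

Row reduction:
R2 <- R2 - (-1/4)*R1:  [     0   15/4      3  -15/2 ]
R3 <- R3 - (3/4)*R1:  [    0  -9/4     5   5/2 ]
R4 <- R4 - (-5/4)*R1:  [     0  -13/4      2   -9/2 ]
R3 <- R3 - (-3/5)*R2:  [    0     0  34/5    -2 ]
R4 <- R4 - (-13/15)*R2:  [    0     0  23/5   -11 ]
R4 <- R4 - (23/34)*R3:  [       0        0        0  -164/17 ]
Row echelon form:
[ 4    -1     0       -6 ]
[ 0  15/4     3    -15/2 ]
[ 0     0  34/5       -2 ]
[ 0     0     0  -164/17 ]
Nonzero rows / pivot columns: 4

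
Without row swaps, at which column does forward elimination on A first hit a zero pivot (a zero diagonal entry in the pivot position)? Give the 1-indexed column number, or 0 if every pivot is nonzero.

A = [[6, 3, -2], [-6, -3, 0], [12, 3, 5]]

Naive forward elimination:
R2 <- R2 - (-1)*R1:  [  0   0  -2 ]
R3 <- R3 - (2)*R1:  [  0  -3   9 ]
Matrix at this point:
[ 6   3  -2 ]
[ 0   0  -2 ]
[ 0  -3   9 ]
Pivot entry (2,2) is zero but row 3 has -3 in column 2 -> naive elimination stops; a row interchange (e.g. R2 <-> R3) would be required here.

first zero-pivot column = 2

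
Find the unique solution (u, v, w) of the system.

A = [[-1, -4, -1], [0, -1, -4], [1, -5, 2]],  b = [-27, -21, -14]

(3, 5, 4)

Forward elimination on [A|b]:
R3 <- R3 - (-1)*R1:  [   0   -9    1  -41 ]
R3 <- R3 - (9)*R2:  [   0    0   37  148 ]
Row echelon form:
[ -1  -4  -1  |  -27 ]
[  0  -1  -4  |  -21 ]
[  0   0  37  |  148 ]
Back-substitution:
w = (148) / 37 = 4
v = (-21 - (-4)*(4)) / -1 = 5
u = (-27 - (-4)*(5) - (-1)*(4)) / -1 = 3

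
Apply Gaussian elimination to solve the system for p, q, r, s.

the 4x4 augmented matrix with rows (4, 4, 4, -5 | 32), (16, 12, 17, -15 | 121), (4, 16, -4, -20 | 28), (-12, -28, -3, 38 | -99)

Forward elimination on [A|b]:
R2 <- R2 - (4)*R1:  [  0  -4   1   5  -7 ]
R3 <- R3 - (1)*R1:  [   0   12   -8  -15   -4 ]
R4 <- R4 - (-3)*R1:  [   0  -16    9   23   -3 ]
R3 <- R3 - (-3)*R2:  [   0    0   -5    0  -25 ]
R4 <- R4 - (4)*R2:  [  0   0   5   3  25 ]
R4 <- R4 - (-1)*R3:  [ 0  0  0  3  0 ]
Row echelon form:
[ 4   4   4  -5  |   32 ]
[ 0  -4   1   5  |   -7 ]
[ 0   0  -5   0  |  -25 ]
[ 0   0   0   3  |    0 ]
Back-substitution:
s = (0) / 3 = 0
r = (-25) / -5 = 5
q = (-7 - (1)*(5) - (5)*(0)) / -4 = 3
p = (32 - (4)*(3) - (4)*(5) - (-5)*(0)) / 4 = 0

(0, 3, 5, 0)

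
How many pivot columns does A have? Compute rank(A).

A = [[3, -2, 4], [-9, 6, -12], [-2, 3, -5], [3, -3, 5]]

Row reduction:
R2 <- R2 - (-3)*R1:  [ 0  0  0 ]
R3 <- R3 - (-2/3)*R1:  [    0   5/3  -7/3 ]
R4 <- R4 - (1)*R1:  [  0  -1   1 ]
R2 <-> R3   (pivot in column 2 was zero)
[ 3   -2     4 ]
[ 0  5/3  -7/3 ]
[ 0    0     0 ]
[ 0   -1     1 ]
R4 <- R4 - (-3/5)*R2:  [    0     0  -2/5 ]
R3 <-> R4   (pivot in column 3 was zero)
[ 3   -2     4 ]
[ 0  5/3  -7/3 ]
[ 0    0  -2/5 ]
[ 0    0     0 ]
Row echelon form:
[ 3   -2     4 ]
[ 0  5/3  -7/3 ]
[ 0    0  -2/5 ]
[ 0    0     0 ]
Nonzero rows / pivot columns: 3

rank(A) = 3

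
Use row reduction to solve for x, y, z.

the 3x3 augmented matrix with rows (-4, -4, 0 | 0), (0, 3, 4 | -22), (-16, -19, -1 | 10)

(2, -2, -4)

Forward elimination on [A|b]:
R3 <- R3 - (4)*R1:  [  0  -3  -1  10 ]
R3 <- R3 - (-1)*R2:  [   0    0    3  -12 ]
Row echelon form:
[ -4  -4  0  |    0 ]
[  0   3  4  |  -22 ]
[  0   0  3  |  -12 ]
Back-substitution:
z = (-12) / 3 = -4
y = (-22 - (4)*(-4)) / 3 = -2
x = (0 - (-4)*(-2)) / -4 = 2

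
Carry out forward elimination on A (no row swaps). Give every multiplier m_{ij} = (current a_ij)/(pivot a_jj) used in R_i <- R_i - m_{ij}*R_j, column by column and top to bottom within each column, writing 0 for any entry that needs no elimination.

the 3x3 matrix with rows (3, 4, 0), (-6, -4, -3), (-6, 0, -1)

multipliers: -2, -2, 2

Forward elimination:
R2 <- R2 - (-2)*R1:  [  0   4  -3 ]
R3 <- R3 - (-2)*R1:  [  0   8  -1 ]
R3 <- R3 - (2)*R2:  [ 0  0  5 ]
Multipliers (in order of application): m_{21} = -2, m_{31} = -2, m_{32} = 2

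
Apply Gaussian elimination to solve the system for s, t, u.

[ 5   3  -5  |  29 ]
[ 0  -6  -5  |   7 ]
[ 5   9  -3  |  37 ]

(-1, 3, -5)

Forward elimination on [A|b]:
R3 <- R3 - (1)*R1:  [ 0  6  2  8 ]
R3 <- R3 - (-1)*R2:  [  0   0  -3  15 ]
Row echelon form:
[ 5   3  -5  |  29 ]
[ 0  -6  -5  |   7 ]
[ 0   0  -3  |  15 ]
Back-substitution:
u = (15) / -3 = -5
t = (7 - (-5)*(-5)) / -6 = 3
s = (29 - (3)*(3) - (-5)*(-5)) / 5 = -1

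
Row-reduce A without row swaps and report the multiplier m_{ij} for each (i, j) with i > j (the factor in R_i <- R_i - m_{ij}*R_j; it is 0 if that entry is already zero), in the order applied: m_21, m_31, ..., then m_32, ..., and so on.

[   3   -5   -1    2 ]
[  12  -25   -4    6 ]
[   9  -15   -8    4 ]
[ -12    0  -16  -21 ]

Forward elimination:
R2 <- R2 - (4)*R1:  [  0  -5   0  -2 ]
R3 <- R3 - (3)*R1:  [  0   0  -5  -2 ]
R4 <- R4 - (-4)*R1:  [   0  -20  -20  -13 ]
R3: entry in column 2 is already 0 -> m_{32} = 0 (no row operation needed)
R4 <- R4 - (4)*R2:  [   0    0  -20   -5 ]
R4 <- R4 - (4)*R3:  [ 0  0  0  3 ]
Multipliers (in order of application): m_{21} = 4, m_{31} = 3, m_{41} = -4, m_{32} = 0, m_{42} = 4, m_{43} = 4

multipliers: 4, 3, -4, 0, 4, 4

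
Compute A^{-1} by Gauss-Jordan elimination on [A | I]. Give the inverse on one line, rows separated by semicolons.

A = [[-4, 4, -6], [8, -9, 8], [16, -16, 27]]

Gauss-Jordan on [A | I]:
R1 <- (1/-4)*R1:  [    1    -1   3/2  |  -1/4     0     0 ]
R2 <- R2 - (8)*R1:  [  0  -1  -4  |   2   1   0 ]
R3 <- R3 - (16)*R1:  [ 0  0  3  |  4  0  1 ]
R2 <- (1/-1)*R2:  [  0   1   4  |  -2  -1   0 ]
R1 <- R1 - (-1)*R2:  [    1     0  11/2  |  -9/4    -1     0 ]
R3 <- (1/3)*R3:  [   0    0    1  |  4/3    0  1/3 ]
R1 <- R1 - (11/2)*R3:  [       1        0        0  |  -115/12       -1    -11/6 ]
R2 <- R2 - (4)*R3:  [     0      1      0  |  -22/3     -1   -4/3 ]
Right block of [I | A^{-1}] is the inverse:
[ -115/12  -1  -11/6 ]
[   -22/3  -1   -4/3 ]
[     4/3   0    1/3 ]

inverse = [-115/12 -1 -11/6; -22/3 -1 -4/3; 4/3 0 1/3]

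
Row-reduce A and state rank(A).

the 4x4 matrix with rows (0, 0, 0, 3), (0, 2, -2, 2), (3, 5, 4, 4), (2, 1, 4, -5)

Row reduction:
R1 <-> R3   (pivot in column 1 was zero)
[ 3  5   4   4 ]
[ 0  2  -2   2 ]
[ 0  0   0   3 ]
[ 2  1   4  -5 ]
R4 <- R4 - (2/3)*R1:  [     0   -7/3    4/3  -23/3 ]
R4 <- R4 - (-7/6)*R2:  [     0      0     -1  -16/3 ]
R3 <-> R4   (pivot in column 3 was zero)
[ 3  5   4      4 ]
[ 0  2  -2      2 ]
[ 0  0  -1  -16/3 ]
[ 0  0   0      3 ]
Row echelon form:
[ 3  5   4      4 ]
[ 0  2  -2      2 ]
[ 0  0  -1  -16/3 ]
[ 0  0   0      3 ]
Nonzero rows / pivot columns: 4

rank(A) = 4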